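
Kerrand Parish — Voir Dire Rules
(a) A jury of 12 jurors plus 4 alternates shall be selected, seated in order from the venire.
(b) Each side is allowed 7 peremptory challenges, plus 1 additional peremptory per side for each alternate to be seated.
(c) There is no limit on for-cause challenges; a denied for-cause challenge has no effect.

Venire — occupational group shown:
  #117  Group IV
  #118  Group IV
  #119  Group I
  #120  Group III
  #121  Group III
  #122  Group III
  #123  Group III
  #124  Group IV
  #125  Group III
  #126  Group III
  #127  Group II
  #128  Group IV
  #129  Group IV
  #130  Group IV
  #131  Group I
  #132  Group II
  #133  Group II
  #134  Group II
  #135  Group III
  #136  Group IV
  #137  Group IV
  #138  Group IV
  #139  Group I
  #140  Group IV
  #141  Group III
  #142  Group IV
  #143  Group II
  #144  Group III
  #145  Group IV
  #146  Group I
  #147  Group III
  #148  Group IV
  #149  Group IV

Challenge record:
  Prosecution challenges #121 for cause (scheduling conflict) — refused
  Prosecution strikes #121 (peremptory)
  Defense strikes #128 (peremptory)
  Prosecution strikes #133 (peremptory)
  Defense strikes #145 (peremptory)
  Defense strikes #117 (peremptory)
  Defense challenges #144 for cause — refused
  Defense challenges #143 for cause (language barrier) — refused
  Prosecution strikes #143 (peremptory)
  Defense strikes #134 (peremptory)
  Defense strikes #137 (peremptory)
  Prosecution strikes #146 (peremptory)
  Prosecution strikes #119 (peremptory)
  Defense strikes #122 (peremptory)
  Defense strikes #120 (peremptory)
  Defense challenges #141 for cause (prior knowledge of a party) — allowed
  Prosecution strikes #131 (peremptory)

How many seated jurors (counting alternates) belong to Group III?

Removed: #117, #119, #120, #121, #122, #128, #131, #133, #134, #137, #141, #143, #145, #146.
Seated (16 incl. alternates): #118, #123, #124, #125, #126, #127, #129, #130, #132, #135, #136, #138, #139, #140, #142, #144.
Of those, in Group III: #123, #125, #126, #135, #144 → 5.

5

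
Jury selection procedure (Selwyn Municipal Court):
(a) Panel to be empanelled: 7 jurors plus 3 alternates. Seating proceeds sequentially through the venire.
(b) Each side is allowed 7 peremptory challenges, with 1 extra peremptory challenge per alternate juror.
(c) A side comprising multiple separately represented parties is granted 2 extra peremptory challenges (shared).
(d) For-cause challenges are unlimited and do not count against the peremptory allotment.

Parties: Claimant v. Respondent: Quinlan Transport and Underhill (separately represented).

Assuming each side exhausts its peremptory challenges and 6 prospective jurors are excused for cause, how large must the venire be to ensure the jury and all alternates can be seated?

Seats to fill: 7 + 3 alternates = 10.
Peremptories — Claimant: 7 + 1×3 = 10; Respondent: 7 + 1×3 + 2 = 12; total 22.
For-cause removals: 6.
Minimum venire: 10 + 22 + 6 = 38.

38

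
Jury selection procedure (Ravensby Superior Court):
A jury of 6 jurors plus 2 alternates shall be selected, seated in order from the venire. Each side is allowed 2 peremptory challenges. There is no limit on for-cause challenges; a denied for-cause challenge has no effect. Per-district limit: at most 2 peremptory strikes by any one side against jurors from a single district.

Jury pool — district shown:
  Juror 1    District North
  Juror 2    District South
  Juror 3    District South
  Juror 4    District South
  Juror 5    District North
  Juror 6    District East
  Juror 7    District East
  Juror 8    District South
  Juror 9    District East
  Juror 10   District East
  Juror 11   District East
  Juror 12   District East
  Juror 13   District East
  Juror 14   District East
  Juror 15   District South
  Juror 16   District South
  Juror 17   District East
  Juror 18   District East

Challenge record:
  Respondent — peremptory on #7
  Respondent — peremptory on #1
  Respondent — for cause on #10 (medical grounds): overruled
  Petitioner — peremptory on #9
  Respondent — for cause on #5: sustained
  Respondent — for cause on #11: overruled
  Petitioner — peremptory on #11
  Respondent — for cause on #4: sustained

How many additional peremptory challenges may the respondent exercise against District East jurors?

0

Respondent peremptories so far: #7, #1 — 2 of 2 used, 0 left overall.
Against District East: #7 — 1 used; per-district cap 2 leaves 1.
Binding limit: min(0, 1) = 0.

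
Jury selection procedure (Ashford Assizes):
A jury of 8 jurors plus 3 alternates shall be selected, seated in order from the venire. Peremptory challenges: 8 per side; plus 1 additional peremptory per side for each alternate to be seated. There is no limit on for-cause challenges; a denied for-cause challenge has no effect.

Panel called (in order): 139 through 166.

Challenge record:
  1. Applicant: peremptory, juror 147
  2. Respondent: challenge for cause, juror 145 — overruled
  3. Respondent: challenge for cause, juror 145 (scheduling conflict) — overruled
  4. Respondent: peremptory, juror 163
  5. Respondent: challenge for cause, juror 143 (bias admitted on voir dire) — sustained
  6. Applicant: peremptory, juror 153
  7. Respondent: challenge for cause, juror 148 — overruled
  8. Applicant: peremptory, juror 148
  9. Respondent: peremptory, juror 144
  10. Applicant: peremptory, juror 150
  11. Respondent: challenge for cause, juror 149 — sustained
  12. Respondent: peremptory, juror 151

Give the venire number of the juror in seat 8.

154

Removed: #143, #144, #147, #148, #149, #150, #151, #153, #163. (#145 stays — for-cause denied.)
Seating in order: seats 1–8 → #139, #140, #141, #142, #145, #146, #152, #154; alternates → #155, #156, #157.
So seat 8 is #154.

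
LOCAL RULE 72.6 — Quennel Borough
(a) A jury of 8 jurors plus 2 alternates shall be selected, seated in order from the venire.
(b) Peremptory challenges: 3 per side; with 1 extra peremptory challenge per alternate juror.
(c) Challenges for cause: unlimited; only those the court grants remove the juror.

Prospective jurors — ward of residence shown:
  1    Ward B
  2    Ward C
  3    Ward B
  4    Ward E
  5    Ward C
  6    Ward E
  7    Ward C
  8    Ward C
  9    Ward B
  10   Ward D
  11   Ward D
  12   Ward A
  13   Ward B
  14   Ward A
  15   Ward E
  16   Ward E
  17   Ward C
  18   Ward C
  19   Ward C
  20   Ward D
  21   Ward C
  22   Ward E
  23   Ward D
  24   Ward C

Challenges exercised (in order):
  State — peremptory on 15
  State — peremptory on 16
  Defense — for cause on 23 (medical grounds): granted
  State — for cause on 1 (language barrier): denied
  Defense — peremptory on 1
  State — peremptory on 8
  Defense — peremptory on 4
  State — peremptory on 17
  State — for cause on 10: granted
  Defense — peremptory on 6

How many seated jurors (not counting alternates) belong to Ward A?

Removed: #1, #4, #6, #8, #10, #15, #16, #17, #23.
Seated jurors 1–8: #2, #3, #5, #7, #9, #11, #12, #13 (alternates #14, #18 not counted).
Of those, in Ward A: #12 → 1.

1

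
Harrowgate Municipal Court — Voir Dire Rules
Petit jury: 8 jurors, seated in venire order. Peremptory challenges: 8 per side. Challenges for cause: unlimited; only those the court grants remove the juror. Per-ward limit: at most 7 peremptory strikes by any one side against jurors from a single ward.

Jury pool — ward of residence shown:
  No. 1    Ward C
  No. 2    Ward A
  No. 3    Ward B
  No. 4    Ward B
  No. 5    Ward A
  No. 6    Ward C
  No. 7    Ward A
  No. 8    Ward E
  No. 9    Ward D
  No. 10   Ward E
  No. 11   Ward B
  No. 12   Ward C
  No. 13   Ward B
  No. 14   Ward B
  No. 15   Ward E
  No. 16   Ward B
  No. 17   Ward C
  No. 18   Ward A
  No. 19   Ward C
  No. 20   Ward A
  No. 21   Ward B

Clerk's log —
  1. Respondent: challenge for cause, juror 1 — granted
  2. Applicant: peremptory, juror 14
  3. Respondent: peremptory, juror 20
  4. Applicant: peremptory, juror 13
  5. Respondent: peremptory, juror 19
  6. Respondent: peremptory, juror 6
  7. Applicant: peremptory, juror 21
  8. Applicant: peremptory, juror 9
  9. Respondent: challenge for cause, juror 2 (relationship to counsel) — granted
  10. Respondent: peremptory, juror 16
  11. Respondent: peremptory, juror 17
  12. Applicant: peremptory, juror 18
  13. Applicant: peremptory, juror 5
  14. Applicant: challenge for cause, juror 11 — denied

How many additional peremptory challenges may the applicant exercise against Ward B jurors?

Applicant peremptories so far: #14, #13, #21, #9, #18, #5 — 6 of 8 used, 2 left overall.
Against Ward B: #14, #13, #21 — 3 used; per-ward cap 7 leaves 4.
Binding limit: min(2, 4) = 2.

2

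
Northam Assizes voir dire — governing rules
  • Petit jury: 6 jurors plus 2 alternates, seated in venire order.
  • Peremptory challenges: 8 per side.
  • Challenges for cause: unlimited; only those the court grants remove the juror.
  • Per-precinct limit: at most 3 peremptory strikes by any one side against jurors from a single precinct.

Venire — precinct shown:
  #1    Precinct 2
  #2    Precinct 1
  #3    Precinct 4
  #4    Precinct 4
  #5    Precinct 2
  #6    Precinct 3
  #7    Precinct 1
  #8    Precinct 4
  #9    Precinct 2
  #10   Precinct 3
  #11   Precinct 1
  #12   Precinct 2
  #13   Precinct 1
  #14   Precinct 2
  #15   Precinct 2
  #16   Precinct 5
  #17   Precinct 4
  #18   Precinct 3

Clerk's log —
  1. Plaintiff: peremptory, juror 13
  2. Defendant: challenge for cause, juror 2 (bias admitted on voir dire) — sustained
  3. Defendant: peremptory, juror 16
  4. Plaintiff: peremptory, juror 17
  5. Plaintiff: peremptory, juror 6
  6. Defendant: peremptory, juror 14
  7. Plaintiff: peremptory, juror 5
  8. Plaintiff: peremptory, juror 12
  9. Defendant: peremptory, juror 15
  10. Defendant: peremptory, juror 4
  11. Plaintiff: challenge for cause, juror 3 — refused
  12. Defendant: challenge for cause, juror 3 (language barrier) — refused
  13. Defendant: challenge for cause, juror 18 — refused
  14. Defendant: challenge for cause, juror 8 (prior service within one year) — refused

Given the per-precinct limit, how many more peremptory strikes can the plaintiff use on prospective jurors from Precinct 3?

2

Plaintiff peremptories so far: #13, #17, #6, #5, #12 — 5 of 8 used, 3 left overall.
Against Precinct 3: #6 — 1 used; per-precinct cap 3 leaves 2.
Binding limit: min(3, 2) = 2.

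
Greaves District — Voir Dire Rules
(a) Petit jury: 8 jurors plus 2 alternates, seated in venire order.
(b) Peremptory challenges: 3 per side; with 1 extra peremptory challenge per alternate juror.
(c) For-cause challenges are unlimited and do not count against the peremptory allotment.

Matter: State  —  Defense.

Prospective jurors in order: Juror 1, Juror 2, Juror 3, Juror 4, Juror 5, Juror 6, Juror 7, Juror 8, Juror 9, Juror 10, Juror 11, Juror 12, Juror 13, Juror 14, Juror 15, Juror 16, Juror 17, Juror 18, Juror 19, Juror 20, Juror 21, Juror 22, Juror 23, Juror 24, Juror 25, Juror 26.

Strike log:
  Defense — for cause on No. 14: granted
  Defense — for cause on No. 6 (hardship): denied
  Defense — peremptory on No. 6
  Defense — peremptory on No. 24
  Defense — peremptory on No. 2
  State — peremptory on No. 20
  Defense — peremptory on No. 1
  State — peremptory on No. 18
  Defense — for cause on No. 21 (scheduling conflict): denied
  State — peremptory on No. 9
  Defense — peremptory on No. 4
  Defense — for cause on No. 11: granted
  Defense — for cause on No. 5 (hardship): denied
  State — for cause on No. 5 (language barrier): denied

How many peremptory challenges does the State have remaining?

State allotment: 3 base + 1 × 2 alternates = 5.
State peremptories used: #20, #18, #9 — 3 (the for-cause on #5 doesn't count).
Remaining: 5 − 3 = 2.

2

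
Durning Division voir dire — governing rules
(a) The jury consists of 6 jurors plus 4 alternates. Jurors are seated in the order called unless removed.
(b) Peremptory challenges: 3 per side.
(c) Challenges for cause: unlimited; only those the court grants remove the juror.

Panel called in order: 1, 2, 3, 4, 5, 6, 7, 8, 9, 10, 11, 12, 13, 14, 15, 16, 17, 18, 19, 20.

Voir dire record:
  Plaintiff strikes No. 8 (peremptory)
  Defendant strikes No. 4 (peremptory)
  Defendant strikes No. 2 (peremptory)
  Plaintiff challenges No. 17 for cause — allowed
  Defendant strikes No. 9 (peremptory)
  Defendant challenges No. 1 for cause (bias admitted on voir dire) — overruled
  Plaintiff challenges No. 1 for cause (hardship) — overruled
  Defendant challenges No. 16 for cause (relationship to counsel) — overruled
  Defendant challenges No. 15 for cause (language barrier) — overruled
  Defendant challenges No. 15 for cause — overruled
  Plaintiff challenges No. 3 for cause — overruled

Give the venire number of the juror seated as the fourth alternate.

14

Removed: #2, #4, #8, #9, #17. (#1, #3, #15, #16 stay — for-cause denied.)
Seating in order: seats 1–6 → #1, #3, #5, #6, #7, #10; alternates → #11, #12, #13, #14.
So alternate 4 is #14.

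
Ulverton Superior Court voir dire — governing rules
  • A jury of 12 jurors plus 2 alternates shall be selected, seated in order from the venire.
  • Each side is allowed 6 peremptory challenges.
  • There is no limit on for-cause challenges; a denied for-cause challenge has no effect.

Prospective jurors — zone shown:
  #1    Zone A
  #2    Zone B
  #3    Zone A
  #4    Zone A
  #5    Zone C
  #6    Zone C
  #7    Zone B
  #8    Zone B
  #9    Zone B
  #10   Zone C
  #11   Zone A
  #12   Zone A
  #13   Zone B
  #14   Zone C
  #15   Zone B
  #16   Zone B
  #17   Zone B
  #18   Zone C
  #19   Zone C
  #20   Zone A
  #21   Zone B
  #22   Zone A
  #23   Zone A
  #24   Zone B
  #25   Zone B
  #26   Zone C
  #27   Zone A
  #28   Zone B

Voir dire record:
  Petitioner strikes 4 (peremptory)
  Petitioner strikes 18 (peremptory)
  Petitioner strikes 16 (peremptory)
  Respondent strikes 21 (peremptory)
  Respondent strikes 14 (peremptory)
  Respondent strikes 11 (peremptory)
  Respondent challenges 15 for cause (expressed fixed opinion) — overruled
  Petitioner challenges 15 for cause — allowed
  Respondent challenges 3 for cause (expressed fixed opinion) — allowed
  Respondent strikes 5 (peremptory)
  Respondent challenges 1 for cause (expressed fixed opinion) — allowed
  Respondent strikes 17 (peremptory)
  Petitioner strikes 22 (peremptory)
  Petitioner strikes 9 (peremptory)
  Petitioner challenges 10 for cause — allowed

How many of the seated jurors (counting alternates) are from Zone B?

7

Removed: #1, #3, #4, #5, #9, #10, #11, #14, #15, #16, #17, #18, #21, #22.
Seated (14 incl. alternates): #2, #6, #7, #8, #12, #13, #19, #20, #23, #24, #25, #26, #27, #28.
Of those, in Zone B: #2, #7, #8, #13, #24, #25, #28 → 7.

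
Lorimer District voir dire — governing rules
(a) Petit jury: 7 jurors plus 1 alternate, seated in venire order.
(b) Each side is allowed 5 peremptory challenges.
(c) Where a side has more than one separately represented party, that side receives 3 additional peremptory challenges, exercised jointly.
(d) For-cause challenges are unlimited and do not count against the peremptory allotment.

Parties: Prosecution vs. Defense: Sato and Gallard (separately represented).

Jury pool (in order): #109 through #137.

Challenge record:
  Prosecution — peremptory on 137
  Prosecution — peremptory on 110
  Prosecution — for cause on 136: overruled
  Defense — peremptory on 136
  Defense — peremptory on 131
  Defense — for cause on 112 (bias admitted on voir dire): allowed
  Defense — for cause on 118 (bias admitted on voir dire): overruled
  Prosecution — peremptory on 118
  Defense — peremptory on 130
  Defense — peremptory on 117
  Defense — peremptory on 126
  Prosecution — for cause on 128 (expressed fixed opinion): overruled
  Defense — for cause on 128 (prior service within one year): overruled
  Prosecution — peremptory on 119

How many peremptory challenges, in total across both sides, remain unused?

4

Prosecution allotment: 5. Defense allotment: 5 base + 3 multi-party = 8.
Prosecution peremptories used: #137, #110, #118, #119 — 4 (for-cause on #136, #128 don't count).
Defense peremptories used: #136, #131, #130, #117, #126 — 5 (for-cause on #112, #118, #128 don't count).
Remaining: (5 − 4) + (8 − 5) = 4.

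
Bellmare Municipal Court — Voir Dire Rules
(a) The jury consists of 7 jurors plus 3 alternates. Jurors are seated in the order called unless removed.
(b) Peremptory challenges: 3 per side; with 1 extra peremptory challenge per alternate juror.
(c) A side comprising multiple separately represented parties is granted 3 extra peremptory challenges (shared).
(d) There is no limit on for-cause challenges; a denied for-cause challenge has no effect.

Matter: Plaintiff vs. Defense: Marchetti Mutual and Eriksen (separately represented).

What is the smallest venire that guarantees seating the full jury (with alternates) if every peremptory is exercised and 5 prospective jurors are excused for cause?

Seats to fill: 7 + 3 alternates = 10.
Peremptories — Plaintiff: 3 + 1×3 = 6; Defense: 3 + 1×3 + 3 = 9; total 15.
For-cause removals: 5.
Minimum venire: 10 + 15 + 5 = 30.

30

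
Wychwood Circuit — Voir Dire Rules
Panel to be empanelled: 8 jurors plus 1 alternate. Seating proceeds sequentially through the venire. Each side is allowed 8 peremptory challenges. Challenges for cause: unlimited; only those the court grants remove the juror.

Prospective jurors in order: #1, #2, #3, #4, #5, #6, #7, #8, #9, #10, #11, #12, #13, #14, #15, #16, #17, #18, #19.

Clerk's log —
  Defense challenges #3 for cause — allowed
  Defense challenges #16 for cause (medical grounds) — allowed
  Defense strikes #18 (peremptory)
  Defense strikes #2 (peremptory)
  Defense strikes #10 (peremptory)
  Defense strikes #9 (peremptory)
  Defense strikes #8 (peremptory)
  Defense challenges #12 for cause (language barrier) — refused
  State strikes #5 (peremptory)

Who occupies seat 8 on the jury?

Removed: #2, #3, #5, #8, #9, #10, #16, #18. (#12 stays — for-cause denied.)
Seating in order: seats 1–8 → #1, #4, #6, #7, #11, #12, #13, #14; alternates → #15.
So seat 8 is #14.

14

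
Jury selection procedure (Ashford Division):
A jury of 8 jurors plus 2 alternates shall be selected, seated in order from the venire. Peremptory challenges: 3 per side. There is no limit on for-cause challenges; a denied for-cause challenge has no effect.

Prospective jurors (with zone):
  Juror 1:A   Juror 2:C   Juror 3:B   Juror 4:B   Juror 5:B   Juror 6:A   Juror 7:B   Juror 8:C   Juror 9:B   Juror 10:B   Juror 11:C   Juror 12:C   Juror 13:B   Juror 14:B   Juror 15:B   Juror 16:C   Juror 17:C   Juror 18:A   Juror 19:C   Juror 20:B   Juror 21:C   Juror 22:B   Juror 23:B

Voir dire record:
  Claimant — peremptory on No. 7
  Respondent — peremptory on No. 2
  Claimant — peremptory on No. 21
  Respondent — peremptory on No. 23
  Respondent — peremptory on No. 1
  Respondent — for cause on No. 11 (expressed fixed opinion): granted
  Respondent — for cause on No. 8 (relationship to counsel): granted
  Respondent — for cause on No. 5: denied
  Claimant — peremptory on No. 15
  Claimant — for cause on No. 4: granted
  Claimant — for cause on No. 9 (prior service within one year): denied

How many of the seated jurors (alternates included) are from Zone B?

6

Removed: #1, #2, #4, #7, #8, #11, #15, #21, #23.
Seated (10 incl. alternates): #3, #5, #6, #9, #10, #12, #13, #14, #16, #17.
Of those, in Zone B: #3, #5, #9, #10, #13, #14 → 6.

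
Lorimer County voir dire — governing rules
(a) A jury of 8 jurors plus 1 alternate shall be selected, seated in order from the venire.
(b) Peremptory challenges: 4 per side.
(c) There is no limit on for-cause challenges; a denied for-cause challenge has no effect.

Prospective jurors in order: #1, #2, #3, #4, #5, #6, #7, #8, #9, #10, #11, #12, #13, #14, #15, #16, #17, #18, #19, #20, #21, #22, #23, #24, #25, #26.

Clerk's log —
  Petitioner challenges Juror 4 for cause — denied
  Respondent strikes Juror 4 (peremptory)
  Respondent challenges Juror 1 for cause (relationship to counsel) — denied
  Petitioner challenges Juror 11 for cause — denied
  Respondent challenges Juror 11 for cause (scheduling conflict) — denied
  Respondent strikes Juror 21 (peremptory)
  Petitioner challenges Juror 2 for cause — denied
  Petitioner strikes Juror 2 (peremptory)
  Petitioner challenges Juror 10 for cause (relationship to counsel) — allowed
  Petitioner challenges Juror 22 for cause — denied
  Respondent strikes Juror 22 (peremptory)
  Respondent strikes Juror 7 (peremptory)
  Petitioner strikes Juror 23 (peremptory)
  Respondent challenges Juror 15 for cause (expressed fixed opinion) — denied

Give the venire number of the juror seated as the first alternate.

Removed: #2, #4, #7, #10, #21, #22, #23. (#1, #11, #15 stay — for-cause denied.)
Seating in order: seats 1–8 → #1, #3, #5, #6, #8, #9, #11, #12; alternates → #13.
So alternate 1 is #13.

13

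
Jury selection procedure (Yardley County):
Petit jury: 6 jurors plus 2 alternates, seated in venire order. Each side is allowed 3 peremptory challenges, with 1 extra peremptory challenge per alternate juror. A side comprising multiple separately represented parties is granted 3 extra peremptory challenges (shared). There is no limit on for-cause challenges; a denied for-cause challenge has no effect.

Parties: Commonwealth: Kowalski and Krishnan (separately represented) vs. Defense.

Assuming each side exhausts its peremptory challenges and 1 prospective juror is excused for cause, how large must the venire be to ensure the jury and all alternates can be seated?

22

Seats to fill: 6 + 2 alternates = 8.
Peremptories — Commonwealth: 3 + 1×2 + 3 = 8; Defense: 3 + 1×2 = 5; total 13.
For-cause removals: 1.
Minimum venire: 8 + 13 + 1 = 22.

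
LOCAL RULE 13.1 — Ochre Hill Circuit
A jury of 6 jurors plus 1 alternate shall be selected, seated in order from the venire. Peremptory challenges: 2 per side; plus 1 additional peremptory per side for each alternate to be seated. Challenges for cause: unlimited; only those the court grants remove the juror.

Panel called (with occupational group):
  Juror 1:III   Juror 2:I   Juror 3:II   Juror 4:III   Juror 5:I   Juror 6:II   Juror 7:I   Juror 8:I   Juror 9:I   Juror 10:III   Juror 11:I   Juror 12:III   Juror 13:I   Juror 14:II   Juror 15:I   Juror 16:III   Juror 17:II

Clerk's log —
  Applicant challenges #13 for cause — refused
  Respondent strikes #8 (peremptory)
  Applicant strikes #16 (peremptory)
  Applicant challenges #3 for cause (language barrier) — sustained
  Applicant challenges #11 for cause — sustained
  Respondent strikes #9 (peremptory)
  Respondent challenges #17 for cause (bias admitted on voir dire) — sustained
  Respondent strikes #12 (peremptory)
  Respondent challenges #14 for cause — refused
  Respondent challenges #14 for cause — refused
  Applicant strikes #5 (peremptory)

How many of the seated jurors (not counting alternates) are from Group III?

Removed: #3, #5, #8, #9, #11, #12, #16, #17.
Seated jurors 1–6: #1, #2, #4, #6, #7, #10 (alternates #13 not counted).
Of those, in Group III: #1, #4, #10 → 3.

3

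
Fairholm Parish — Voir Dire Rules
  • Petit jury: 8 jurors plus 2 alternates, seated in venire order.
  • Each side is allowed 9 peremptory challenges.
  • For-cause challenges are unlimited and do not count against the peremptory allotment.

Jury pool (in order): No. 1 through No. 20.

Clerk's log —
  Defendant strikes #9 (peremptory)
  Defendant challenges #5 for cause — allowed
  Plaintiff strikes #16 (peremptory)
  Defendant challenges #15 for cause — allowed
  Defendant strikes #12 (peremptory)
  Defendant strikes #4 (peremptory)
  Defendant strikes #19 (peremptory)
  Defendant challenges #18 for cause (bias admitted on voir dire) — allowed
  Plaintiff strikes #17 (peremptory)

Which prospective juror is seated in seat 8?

11

Removed: #4, #5, #9, #12, #15, #16, #17, #18, #19.
Filling seats in venire order through position 8: #1, #2, #3, #6, #7, #8, #10, #11.
So seat 8 is #11.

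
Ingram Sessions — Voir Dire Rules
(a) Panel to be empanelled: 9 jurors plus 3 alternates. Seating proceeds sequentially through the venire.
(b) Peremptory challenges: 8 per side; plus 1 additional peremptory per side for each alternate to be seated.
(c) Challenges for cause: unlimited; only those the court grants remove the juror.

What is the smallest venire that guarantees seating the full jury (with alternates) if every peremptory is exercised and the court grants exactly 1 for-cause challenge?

Seats to fill: 9 + 3 alternates = 12.
Peremptories: 8 + 1×3 = 11 per side × 2 sides = 22.
For-cause removals: 1.
Minimum venire: 12 + 22 + 1 = 35.

35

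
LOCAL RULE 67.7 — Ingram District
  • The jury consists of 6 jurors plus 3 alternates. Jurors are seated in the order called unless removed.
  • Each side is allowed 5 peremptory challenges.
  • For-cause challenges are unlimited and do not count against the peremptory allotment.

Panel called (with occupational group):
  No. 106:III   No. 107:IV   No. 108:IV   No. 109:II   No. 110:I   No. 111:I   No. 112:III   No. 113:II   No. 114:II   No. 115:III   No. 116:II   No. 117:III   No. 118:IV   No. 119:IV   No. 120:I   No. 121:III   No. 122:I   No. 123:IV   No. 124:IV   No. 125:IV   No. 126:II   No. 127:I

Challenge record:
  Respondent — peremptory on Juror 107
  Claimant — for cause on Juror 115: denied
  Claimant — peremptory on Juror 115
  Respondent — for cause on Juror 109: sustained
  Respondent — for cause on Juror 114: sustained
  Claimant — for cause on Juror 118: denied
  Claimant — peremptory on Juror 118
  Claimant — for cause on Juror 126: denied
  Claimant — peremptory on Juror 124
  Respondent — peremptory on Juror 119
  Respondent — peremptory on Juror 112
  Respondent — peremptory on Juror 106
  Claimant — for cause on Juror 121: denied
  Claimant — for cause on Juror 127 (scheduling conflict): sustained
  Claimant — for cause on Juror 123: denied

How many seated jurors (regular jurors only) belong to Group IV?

Removed: #106, #107, #109, #112, #114, #115, #118, #119, #124, #127.
Seated jurors 1–6: #108, #110, #111, #113, #116, #117 (alternates #120, #121, #122 not counted).
Of those, in Group IV: #108 → 1.

1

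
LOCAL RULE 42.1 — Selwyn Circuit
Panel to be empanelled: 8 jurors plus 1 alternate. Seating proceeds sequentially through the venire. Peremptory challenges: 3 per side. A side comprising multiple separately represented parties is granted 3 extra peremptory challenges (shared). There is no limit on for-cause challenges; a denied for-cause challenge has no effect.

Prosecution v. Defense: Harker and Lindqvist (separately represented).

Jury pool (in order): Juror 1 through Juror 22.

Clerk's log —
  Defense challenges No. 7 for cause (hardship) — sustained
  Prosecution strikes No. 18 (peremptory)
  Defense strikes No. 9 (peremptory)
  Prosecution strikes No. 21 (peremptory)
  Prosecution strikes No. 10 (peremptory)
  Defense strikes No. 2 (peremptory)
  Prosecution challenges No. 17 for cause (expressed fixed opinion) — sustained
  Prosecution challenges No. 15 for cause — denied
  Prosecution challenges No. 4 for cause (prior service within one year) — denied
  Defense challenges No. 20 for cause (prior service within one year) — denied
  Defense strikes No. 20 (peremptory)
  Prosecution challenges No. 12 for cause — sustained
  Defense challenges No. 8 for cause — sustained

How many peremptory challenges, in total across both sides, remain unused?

Prosecution allotment: 3. Defense allotment: 3 base + 3 multi-party = 6.
Prosecution peremptories used: #18, #21, #10 — 3 (for-cause on #17, #15, #4, #12 don't count).
Defense peremptories used: #9, #2, #20 — 3 (for-cause on #7, #20, #8 don't count).
Remaining: (3 − 3) + (6 − 3) = 3.

3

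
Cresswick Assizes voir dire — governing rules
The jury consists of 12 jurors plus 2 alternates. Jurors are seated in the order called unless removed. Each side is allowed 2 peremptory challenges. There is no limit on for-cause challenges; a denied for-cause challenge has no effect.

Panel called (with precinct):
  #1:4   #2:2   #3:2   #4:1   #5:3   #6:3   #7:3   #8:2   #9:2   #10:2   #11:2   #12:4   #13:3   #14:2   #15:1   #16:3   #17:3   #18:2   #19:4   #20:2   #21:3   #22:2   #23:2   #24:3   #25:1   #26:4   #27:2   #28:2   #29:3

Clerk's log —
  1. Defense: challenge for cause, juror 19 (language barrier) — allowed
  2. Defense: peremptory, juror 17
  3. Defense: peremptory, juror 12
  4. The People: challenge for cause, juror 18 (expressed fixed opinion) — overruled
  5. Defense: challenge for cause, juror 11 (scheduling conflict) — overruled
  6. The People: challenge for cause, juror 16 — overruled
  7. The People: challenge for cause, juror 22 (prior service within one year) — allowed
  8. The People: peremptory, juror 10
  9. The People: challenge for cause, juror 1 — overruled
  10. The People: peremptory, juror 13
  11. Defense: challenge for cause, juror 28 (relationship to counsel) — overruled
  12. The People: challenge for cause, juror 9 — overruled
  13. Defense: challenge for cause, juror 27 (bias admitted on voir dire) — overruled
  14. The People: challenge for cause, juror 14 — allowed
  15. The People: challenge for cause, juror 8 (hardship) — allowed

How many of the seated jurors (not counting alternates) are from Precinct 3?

Removed: #8, #10, #12, #13, #14, #17, #19, #22.
Seated jurors 1–12: #1, #2, #3, #4, #5, #6, #7, #9, #11, #15, #16, #18 (alternates #20, #21 not counted).
Of those, in Precinct 3: #5, #6, #7, #16 → 4.

4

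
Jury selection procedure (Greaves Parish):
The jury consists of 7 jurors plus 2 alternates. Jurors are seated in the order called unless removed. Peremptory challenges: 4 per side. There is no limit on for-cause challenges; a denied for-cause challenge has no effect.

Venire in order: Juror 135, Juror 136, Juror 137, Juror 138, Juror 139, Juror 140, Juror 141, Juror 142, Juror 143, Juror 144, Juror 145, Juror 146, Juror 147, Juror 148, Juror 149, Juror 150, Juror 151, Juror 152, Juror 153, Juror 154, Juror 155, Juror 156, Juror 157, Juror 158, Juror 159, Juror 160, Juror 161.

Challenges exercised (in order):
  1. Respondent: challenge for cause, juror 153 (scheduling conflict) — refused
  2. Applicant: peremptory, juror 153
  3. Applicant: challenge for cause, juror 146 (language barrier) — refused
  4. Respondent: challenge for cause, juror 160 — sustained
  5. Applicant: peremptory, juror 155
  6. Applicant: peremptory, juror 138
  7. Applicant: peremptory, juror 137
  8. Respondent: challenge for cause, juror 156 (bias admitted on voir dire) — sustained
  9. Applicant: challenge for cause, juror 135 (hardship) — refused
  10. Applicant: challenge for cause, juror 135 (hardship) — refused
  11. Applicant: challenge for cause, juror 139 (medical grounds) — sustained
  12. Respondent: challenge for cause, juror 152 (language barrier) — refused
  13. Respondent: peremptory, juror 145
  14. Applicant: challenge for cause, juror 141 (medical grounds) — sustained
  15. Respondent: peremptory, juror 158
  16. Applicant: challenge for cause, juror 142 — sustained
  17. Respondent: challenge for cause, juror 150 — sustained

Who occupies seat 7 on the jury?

147

Removed: #137, #138, #139, #141, #142, #145, #150, #153, #155, #156, #158, #160. (#135, #146, #152 stay — for-cause denied.)
Seating in order: seats 1–7 → #135, #136, #140, #143, #144, #146, #147; alternates → #148, #149.
So seat 7 is #147.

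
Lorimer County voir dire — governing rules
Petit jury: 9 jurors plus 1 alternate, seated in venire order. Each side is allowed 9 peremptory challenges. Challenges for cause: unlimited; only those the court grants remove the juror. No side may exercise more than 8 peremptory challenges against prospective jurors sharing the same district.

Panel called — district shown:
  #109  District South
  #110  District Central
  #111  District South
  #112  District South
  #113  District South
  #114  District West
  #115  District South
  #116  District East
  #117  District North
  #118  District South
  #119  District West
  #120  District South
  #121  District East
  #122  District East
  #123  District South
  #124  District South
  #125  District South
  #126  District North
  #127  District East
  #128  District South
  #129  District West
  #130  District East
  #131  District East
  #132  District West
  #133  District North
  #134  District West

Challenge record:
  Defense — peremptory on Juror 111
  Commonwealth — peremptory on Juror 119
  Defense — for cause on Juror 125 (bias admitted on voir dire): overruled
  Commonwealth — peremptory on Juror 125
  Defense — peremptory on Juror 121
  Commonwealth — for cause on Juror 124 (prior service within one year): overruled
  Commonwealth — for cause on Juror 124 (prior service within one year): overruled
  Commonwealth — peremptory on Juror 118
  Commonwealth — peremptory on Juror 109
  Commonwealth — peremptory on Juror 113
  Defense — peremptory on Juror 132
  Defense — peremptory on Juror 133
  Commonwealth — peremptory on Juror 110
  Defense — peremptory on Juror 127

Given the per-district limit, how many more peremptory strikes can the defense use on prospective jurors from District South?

Defense peremptories so far: #111, #121, #132, #133, #127 — 5 of 9 used, 4 left overall.
Against District South: #111 — 1 used; per-district cap 8 leaves 7.
Binding limit: min(4, 7) = 4.

4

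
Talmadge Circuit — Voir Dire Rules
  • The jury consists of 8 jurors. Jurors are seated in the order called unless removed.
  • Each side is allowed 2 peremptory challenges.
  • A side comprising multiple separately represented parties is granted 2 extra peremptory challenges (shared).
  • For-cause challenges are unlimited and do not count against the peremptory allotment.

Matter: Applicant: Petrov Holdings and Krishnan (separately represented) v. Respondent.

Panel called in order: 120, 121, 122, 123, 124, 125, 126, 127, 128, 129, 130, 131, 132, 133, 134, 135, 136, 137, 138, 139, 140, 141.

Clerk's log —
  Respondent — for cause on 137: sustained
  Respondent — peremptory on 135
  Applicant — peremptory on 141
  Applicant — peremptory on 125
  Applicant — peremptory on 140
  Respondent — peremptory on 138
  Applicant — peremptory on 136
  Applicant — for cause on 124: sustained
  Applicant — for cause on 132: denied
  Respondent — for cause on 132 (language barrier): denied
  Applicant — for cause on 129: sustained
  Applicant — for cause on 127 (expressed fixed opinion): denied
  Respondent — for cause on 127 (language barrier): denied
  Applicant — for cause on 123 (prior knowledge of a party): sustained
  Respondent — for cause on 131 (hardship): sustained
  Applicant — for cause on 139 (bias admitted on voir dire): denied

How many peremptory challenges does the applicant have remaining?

Applicant allotment: 2 base + 2 multi-party = 4.
Applicant peremptories used: #141, #125, #140, #136 — 4 (for-cause on #124, #132, #129, #127, #123, #139 don't count).
Remaining: 4 − 4 = 0.

0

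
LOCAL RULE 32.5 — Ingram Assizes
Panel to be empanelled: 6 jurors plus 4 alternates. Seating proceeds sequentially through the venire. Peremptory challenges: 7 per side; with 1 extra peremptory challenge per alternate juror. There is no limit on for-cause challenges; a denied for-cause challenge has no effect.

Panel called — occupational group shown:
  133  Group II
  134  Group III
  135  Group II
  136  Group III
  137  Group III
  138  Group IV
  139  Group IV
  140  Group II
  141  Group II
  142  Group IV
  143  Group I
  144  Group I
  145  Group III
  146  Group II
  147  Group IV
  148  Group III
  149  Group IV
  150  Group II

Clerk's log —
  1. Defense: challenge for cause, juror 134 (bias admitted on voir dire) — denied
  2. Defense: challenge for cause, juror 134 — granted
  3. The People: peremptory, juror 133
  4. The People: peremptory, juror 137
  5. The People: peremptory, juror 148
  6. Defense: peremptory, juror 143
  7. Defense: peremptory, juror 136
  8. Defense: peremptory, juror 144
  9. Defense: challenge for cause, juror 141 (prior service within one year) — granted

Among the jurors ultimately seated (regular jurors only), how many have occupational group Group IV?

3

Removed: #133, #134, #136, #137, #141, #143, #144, #148.
Seated jurors 1–6: #135, #138, #139, #140, #142, #145 (alternates #146, #147, #149, #150 not counted).
Of those, in Group IV: #138, #139, #142 → 3.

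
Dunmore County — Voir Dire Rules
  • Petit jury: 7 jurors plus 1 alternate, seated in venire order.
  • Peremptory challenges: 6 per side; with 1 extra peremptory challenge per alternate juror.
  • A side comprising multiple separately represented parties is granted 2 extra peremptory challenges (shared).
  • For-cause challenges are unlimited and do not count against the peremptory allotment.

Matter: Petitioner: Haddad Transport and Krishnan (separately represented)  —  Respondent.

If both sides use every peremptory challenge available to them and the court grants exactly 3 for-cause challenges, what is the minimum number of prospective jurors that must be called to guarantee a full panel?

27

Seats to fill: 7 + 1 alternates = 8.
Peremptories — Petitioner: 6 + 1×1 + 2 = 9; Respondent: 6 + 1×1 = 7; total 16.
For-cause removals: 3.
Minimum venire: 8 + 16 + 3 = 27.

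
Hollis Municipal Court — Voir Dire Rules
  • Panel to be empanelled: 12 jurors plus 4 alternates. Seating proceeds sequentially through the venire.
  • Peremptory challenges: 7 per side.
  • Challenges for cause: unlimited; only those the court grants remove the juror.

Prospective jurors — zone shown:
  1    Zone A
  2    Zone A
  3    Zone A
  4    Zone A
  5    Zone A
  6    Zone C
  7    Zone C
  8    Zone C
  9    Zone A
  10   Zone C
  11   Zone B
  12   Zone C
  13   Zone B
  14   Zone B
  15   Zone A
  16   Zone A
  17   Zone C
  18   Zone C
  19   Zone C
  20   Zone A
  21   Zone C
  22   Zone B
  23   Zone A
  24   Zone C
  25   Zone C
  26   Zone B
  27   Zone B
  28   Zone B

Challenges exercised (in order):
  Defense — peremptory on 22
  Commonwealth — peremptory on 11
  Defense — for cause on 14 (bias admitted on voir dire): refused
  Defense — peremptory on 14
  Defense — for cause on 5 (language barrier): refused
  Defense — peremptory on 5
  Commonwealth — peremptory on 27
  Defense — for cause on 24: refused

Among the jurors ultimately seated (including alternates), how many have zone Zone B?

1

Removed: #5, #11, #14, #22, #27.
Seated (16 incl. alternates): #1, #2, #3, #4, #6, #7, #8, #9, #10, #12, #13, #15, #16, #17, #18, #19.
Of those, in Zone B: #13 → 1.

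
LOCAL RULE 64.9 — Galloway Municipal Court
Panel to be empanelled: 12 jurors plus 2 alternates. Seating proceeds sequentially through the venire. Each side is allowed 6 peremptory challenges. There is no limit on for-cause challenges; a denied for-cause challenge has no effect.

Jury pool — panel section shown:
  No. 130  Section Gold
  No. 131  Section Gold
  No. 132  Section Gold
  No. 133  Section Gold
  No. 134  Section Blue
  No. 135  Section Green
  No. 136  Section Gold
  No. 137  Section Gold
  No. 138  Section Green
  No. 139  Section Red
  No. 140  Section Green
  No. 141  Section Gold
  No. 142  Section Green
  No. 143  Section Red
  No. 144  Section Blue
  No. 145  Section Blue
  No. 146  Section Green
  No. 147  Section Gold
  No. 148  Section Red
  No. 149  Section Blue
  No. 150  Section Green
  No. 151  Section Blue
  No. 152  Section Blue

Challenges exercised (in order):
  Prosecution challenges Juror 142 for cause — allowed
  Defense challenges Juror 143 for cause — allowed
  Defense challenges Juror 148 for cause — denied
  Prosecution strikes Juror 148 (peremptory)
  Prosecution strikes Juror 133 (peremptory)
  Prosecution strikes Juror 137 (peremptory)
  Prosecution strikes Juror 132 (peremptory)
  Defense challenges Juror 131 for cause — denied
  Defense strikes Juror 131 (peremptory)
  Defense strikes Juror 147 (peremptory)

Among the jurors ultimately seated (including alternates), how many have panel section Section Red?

Removed: #131, #132, #133, #137, #142, #143, #147, #148.
Seated (14 incl. alternates): #130, #134, #135, #136, #138, #139, #140, #141, #144, #145, #146, #149, #150, #151.
Of those, in Section Red: #139 → 1.

1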